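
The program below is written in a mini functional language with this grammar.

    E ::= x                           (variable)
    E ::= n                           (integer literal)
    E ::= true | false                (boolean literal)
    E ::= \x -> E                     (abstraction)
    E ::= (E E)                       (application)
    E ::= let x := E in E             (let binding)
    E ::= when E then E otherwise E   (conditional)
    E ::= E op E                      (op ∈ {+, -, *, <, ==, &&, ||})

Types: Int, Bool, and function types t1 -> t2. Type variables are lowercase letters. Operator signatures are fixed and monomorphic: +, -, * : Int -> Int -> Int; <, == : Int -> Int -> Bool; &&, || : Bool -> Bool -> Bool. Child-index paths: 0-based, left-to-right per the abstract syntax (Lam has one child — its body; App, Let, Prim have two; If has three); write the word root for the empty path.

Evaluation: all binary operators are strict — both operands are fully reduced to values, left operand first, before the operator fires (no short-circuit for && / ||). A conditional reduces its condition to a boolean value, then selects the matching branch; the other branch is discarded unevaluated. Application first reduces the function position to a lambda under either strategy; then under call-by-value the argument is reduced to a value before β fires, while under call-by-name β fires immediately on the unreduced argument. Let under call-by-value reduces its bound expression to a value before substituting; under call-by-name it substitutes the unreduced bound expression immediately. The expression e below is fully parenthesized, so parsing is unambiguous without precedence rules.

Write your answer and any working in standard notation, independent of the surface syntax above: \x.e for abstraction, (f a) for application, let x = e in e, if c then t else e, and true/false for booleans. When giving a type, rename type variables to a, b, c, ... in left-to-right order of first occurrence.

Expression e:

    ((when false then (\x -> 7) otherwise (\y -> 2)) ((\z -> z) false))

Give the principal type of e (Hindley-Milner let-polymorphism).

Working:
  unify Bool ~ Bool
\x._ : a -> Int
\y._ : b -> Int
  unify a -> Int ~ b -> Int
  unify a ~ b
  unify Int ~ Int
z : c
\z._ : c -> c
  unify c -> c ~ Bool -> d
  unify c ~ Bool
  unify Bool ~ d
_ _ : Bool
  unify b -> Int ~ Bool -> e
  unify b ~ Bool
  unify Int ~ e
_ _ : Int

Answer: Int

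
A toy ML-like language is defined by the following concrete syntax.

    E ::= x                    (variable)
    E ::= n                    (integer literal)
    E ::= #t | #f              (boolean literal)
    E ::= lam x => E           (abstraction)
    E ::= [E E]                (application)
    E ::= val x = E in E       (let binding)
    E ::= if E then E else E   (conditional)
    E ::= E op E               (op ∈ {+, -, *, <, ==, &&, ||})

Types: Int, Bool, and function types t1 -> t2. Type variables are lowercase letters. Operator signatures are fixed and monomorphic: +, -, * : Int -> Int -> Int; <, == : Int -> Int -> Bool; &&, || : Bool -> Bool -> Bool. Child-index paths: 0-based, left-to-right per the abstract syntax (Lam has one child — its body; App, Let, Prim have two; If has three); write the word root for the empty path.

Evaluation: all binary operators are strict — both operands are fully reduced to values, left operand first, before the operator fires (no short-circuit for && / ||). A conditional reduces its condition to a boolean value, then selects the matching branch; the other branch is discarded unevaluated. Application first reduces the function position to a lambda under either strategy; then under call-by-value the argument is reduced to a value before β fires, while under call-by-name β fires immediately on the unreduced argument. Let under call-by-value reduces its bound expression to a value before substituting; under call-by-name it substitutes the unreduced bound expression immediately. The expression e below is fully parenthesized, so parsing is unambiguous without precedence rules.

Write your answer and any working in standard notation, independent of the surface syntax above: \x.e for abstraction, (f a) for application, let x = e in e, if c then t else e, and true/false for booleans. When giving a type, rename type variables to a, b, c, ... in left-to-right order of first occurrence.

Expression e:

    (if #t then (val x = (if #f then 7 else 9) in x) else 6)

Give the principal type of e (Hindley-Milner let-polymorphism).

Answer: Int

Working:
  unify Bool ~ Bool
  unify Bool ~ Bool
  unify Int ~ Int
let x : Int
x : Int
  unify Int ~ Int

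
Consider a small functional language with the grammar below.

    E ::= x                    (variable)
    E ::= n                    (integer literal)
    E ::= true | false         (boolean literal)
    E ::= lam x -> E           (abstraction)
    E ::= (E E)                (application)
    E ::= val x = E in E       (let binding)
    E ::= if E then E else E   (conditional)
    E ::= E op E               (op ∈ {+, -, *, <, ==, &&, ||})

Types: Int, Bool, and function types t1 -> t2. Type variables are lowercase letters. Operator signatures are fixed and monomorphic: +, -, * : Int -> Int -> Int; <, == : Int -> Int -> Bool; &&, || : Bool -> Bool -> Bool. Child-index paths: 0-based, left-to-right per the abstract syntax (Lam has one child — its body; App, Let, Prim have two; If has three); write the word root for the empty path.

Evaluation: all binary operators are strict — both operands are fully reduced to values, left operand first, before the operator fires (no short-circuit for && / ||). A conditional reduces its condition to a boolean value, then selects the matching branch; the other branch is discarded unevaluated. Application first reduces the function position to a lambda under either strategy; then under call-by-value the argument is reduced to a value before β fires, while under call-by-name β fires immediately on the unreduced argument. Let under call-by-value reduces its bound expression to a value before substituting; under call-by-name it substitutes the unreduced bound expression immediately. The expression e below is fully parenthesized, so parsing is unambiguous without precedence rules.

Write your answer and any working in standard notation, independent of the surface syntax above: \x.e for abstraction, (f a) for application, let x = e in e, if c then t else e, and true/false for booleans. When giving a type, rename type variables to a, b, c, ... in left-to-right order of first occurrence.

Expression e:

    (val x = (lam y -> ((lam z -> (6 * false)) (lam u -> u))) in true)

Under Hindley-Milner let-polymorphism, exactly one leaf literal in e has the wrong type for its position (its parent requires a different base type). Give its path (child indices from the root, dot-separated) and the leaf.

Answer: 0.0.0.0.1 : false

Derivation:
  unify Int ~ Int
  unify Bool ~ Int
  FAIL: mismatch Bool ~ Int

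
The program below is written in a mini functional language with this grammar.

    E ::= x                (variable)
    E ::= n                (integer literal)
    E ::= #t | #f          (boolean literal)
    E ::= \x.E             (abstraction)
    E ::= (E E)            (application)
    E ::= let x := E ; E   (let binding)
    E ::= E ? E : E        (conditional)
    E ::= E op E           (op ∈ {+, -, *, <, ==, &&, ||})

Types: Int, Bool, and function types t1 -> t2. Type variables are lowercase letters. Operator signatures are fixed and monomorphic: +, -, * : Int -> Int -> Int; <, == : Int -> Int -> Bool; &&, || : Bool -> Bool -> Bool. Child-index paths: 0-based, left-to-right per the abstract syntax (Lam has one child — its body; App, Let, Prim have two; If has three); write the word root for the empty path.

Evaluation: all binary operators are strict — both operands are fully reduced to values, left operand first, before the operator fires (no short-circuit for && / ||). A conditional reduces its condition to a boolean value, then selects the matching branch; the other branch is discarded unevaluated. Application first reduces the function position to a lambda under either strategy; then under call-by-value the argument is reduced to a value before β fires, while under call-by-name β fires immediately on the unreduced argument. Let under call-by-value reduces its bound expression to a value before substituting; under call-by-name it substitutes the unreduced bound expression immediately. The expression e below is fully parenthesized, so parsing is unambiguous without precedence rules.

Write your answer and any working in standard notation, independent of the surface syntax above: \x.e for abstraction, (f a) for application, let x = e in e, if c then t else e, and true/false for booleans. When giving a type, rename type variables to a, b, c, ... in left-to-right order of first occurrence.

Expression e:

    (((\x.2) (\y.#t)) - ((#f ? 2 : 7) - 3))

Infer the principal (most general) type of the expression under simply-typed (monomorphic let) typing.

Answer: Int

Trace:
\x._ : a -> Int
\y._ : b -> Bool
  unify a -> Int ~ (b -> Bool) -> c
  unify a ~ b -> Bool
  unify Int ~ c
_ _ : Int
  unify Int ~ Int
  unify Bool ~ Bool
  unify Int ~ Int
  unify Int ~ Int
  unify Int ~ Int
  unify Int ~ Int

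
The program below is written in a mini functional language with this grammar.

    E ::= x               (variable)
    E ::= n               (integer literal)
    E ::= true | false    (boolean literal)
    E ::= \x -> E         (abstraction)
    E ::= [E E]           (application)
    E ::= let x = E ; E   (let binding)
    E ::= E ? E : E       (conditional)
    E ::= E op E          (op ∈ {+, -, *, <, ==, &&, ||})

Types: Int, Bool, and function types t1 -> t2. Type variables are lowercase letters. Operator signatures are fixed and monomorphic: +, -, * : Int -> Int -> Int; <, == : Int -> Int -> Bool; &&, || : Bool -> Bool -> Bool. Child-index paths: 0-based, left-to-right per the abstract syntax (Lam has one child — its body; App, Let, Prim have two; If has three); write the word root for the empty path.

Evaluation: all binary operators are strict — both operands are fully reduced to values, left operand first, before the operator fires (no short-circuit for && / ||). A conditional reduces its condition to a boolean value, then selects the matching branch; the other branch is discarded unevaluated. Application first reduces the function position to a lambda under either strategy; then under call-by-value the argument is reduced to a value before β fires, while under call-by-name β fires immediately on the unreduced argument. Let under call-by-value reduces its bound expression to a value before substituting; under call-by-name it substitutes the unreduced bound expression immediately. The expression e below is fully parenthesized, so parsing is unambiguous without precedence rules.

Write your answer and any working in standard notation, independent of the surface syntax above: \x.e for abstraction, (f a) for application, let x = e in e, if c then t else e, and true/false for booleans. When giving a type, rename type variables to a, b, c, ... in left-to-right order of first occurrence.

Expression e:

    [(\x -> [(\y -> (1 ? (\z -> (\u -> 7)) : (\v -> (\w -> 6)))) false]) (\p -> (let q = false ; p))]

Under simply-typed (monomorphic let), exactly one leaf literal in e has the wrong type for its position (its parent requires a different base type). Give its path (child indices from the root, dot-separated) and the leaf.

Answer: 0.0.0.0.0 : 1

Working:
  unify Int ~ Bool
  FAIL: mismatch Int ~ Bool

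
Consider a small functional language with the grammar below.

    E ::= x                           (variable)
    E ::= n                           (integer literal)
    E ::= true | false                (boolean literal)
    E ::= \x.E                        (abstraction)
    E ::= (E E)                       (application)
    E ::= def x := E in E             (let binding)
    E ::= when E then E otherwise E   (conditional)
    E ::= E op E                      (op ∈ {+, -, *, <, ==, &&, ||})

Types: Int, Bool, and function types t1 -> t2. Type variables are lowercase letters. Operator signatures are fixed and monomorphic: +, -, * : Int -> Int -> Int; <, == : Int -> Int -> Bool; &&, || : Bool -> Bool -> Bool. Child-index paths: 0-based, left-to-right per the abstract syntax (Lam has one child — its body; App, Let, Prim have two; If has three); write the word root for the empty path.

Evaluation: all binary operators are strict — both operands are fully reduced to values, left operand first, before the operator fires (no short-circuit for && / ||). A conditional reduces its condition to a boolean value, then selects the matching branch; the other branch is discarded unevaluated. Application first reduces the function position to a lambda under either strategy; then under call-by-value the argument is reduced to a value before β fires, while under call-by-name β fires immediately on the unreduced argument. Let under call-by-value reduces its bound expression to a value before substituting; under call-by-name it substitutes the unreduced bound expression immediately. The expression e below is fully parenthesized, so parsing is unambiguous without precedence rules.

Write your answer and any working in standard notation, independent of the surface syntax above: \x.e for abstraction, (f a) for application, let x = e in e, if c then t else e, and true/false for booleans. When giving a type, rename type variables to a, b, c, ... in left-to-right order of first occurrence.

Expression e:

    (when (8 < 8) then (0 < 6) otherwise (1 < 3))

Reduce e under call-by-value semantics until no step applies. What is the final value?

Trace:
step 0: (if (8 < 8) then (0 < 6) else (1 < 3))
step 1: [delta@0] (if false then (0 < 6) else (1 < 3))
step 2: [if@root] (1 < 3)
step 3: [delta@root] true

Answer: true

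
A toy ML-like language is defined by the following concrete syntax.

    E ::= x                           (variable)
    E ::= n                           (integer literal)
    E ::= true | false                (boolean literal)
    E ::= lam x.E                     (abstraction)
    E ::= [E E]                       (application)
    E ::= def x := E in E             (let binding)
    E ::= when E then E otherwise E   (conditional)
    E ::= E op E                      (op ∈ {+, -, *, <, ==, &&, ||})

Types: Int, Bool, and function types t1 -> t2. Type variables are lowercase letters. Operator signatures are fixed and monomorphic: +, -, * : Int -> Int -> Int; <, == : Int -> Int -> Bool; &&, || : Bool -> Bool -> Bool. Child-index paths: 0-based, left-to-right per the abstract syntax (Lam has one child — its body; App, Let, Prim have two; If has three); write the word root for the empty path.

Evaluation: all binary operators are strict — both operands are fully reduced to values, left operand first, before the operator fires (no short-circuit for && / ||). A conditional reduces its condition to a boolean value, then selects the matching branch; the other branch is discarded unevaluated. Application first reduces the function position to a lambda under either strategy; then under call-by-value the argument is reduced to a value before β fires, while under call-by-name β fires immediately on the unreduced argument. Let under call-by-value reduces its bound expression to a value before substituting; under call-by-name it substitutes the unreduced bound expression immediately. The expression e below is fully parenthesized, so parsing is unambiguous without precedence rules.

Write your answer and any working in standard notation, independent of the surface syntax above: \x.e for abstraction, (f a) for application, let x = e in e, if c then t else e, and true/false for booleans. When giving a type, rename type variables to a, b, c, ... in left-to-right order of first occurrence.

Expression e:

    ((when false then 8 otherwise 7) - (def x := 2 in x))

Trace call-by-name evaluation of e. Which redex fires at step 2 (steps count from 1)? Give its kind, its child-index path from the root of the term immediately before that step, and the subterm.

Answer: let at 1 : (let x = 2 in x)

Derivation:
step 0: ((if false then 8 else 7) - (let x = 2 in x))
step 1: [if@0] (7 - (let x = 2 in x))
step 2: [let@1] (7 - 2)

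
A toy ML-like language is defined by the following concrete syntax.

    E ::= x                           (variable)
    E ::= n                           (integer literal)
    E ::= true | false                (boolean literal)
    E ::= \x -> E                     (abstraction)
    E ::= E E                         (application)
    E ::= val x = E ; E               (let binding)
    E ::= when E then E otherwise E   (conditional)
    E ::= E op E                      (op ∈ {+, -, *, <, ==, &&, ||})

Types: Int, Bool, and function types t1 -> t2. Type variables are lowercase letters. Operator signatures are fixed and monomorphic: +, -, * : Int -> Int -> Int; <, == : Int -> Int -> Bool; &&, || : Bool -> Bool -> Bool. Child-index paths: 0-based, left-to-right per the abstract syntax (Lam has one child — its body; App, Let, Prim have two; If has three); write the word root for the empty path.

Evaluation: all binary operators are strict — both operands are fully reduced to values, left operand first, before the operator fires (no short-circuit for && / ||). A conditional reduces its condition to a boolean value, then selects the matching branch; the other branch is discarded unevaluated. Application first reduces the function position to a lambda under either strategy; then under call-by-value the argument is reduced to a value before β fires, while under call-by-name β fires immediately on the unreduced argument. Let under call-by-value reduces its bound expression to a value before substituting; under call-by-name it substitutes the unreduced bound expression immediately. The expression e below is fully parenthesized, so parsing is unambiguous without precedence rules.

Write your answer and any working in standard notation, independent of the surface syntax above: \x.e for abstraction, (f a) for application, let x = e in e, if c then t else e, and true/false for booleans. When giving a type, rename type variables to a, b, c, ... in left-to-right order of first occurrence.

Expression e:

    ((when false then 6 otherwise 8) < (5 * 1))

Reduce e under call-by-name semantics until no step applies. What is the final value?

Answer: false

Trace:
step 0: ((if false then 6 else 8) < (5 * 1))
step 1: [if@0] (8 < (5 * 1))
step 2: [delta@1] (8 < 5)
step 3: [delta@root] false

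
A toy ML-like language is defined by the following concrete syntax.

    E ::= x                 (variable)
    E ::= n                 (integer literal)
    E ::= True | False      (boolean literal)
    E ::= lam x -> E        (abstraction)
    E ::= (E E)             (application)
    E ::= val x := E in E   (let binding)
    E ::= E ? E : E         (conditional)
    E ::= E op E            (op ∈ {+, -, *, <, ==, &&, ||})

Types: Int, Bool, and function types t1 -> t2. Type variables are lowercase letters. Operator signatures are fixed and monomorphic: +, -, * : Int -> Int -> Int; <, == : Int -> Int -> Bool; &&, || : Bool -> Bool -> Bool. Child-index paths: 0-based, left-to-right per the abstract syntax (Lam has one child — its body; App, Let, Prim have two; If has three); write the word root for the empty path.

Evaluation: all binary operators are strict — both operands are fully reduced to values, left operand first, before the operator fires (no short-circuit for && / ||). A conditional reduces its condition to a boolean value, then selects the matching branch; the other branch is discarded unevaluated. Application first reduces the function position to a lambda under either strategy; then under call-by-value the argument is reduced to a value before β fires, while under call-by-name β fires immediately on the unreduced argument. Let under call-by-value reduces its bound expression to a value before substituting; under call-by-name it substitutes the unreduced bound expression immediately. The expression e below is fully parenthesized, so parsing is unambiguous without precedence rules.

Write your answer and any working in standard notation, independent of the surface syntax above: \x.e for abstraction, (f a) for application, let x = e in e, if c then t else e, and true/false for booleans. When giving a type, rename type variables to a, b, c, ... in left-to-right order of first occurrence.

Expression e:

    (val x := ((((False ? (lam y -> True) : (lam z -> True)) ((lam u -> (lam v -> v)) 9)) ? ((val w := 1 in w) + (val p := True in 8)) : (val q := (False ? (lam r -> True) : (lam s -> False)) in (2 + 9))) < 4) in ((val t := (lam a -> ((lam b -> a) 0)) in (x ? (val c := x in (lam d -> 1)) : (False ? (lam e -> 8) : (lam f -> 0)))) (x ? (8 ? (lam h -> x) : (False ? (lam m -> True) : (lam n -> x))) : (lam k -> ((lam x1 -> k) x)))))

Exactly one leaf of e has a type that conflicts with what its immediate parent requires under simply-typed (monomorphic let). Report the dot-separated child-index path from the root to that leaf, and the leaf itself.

Answer: 1.1.1.0 : 8

Trace:
  unify Bool ~ Bool
\y._ : a -> Bool
\z._ : b -> Bool
  unify a -> Bool ~ b -> Bool
  unify a ~ b
  unify Bool ~ Bool
v : d
\v._ : d -> d
\u._ : c -> d -> d
  unify c -> d -> d ~ Int -> e
  unify c ~ Int
  unify d -> d ~ e
_ _ : d -> d
  unify b -> Bool ~ (d -> d) -> f
  unify b ~ d -> d
  unify Bool ~ f
_ _ : Bool
  unify Bool ~ Bool
let w : Int
w : Int
  unify Int ~ Int
let p : Bool
  unify Int ~ Int
  unify Bool ~ Bool
\r._ : g -> Bool
\s._ : h -> Bool
  unify g -> Bool ~ h -> Bool
  unify g ~ h
  unify Bool ~ Bool
let q : h -> Bool
  unify Int ~ Int
  unify Int ~ Int
  unify Int ~ Int
  unify Int ~ Int
  unify Int ~ Int
let x : Bool
a : i
\b._ : j -> i
  unify j -> i ~ Int -> k
  unify j ~ Int
  unify i ~ k
_ _ : k
\a._ : k -> k
let t : k -> k
x : Bool
  unify Bool ~ Bool
x : Bool
let c : Bool
\d._ : l -> Int
  unify Bool ~ Bool
\e._ : m -> Int
\f._ : n -> Int
  unify m -> Int ~ n -> Int
  unify m ~ n
  unify Int ~ Int
  unify l -> Int ~ n -> Int
  unify l ~ n
  unify Int ~ Int
x : Bool
  unify Bool ~ Bool
  unify Int ~ Bool
  FAIL: mismatch Int ~ Bool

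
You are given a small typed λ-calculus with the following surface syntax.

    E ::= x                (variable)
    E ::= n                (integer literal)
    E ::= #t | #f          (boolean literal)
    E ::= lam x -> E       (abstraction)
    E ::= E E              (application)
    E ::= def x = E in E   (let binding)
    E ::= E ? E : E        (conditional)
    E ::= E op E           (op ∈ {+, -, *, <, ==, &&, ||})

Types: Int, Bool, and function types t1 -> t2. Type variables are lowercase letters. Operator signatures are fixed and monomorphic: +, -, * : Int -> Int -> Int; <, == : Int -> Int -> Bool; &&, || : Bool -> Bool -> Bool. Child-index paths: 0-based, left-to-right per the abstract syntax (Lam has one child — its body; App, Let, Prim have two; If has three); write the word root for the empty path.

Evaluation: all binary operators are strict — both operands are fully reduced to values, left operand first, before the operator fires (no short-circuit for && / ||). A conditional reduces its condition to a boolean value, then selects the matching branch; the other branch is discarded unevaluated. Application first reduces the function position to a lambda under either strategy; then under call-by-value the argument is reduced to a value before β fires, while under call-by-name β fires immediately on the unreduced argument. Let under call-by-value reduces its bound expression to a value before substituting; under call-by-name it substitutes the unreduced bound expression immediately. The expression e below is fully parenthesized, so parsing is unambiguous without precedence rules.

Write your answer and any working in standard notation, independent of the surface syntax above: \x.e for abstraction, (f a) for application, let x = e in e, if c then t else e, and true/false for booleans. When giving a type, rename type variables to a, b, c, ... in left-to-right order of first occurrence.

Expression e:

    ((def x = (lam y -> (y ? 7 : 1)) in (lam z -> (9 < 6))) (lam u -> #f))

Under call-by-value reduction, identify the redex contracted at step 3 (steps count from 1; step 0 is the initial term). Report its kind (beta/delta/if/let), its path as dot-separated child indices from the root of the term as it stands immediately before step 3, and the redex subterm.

Working:
step 0: ((let x = (\y.(if y then 7 else 1)) in (\z.(9 < 6))) (\u.false))
step 1: [let@0] ((\z.(9 < 6)) (\u.false))
step 2: [beta@root] (9 < 6)
step 3: [delta@root] false

Answer: delta at root : (9 < 6)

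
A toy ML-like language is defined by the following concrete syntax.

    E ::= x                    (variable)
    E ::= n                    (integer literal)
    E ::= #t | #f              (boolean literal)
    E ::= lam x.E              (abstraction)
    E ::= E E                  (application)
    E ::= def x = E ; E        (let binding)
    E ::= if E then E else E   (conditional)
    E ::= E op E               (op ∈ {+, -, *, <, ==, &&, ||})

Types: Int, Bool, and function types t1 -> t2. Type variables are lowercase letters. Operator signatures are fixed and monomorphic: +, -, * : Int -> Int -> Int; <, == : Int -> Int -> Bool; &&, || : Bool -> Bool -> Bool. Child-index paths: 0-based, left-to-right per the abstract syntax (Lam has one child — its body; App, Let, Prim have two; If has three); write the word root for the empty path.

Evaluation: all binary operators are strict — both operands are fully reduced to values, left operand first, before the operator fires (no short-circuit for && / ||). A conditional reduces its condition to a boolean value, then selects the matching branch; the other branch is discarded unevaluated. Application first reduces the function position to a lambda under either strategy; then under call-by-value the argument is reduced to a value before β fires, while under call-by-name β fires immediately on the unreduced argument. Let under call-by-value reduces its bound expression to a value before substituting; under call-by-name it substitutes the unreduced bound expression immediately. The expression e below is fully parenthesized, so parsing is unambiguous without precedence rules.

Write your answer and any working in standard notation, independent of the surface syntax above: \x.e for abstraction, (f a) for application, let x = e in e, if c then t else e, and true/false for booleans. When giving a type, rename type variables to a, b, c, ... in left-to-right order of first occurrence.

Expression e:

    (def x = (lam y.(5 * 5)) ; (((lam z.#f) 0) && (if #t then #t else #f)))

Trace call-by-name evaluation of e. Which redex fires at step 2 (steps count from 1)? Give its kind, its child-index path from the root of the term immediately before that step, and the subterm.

Answer: beta at 0 : ((\z.false) 0)

Derivation:
step 0: (let x = (\y.(5 * 5)) in (((\z.false) 0) && (if true then true else false)))
step 1: [let@root] (((\z.false) 0) && (if true then true else false))
step 2: [beta@0] (false && (if true then true else false))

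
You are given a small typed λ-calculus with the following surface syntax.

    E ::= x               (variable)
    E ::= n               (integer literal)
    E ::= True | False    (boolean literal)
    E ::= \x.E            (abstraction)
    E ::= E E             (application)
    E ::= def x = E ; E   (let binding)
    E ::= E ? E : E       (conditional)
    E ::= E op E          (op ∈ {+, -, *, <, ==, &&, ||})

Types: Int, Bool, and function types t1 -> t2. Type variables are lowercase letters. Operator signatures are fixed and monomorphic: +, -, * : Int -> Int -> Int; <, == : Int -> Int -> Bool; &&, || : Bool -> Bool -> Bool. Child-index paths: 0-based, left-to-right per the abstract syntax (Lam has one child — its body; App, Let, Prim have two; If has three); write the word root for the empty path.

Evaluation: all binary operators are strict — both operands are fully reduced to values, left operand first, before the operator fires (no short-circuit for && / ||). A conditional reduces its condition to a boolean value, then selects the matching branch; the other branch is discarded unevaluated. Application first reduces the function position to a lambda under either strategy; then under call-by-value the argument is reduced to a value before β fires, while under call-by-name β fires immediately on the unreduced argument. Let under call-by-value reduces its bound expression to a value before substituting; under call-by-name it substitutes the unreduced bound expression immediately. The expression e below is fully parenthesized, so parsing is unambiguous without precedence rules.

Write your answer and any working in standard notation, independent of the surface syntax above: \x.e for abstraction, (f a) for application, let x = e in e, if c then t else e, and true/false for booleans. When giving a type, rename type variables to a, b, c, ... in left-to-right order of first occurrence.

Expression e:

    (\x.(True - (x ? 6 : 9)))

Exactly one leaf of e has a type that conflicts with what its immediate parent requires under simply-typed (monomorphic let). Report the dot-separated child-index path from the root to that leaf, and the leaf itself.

Answer: 0.0 : true

Trace:
  unify Bool ~ Int
  FAIL: mismatch Bool ~ Int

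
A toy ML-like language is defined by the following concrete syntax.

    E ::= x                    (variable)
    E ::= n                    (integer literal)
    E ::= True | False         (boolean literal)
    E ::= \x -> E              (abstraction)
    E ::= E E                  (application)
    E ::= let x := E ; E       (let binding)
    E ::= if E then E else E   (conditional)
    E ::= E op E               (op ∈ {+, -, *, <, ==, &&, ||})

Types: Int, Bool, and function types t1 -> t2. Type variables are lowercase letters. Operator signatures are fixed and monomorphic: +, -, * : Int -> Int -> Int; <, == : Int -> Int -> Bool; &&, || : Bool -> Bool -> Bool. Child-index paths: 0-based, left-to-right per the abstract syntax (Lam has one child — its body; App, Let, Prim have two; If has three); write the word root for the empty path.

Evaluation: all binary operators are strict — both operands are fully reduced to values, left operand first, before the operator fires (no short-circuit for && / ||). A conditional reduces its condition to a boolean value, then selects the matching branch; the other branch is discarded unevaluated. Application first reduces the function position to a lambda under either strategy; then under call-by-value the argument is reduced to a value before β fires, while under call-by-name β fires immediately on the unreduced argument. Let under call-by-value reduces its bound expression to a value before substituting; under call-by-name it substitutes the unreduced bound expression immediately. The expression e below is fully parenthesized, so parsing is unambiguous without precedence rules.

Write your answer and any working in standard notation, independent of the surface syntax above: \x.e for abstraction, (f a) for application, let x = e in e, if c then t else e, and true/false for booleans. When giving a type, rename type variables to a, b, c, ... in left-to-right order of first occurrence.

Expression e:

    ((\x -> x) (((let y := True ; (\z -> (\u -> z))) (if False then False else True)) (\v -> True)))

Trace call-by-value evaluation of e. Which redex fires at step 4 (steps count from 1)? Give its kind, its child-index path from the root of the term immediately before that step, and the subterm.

Trace:
step 0: ((\x.x) (((let y = true in (\z.(\u.z))) (if false then false else true)) (\v.true)))
step 1: [let@1.0.0] ((\x.x) (((\z.(\u.z)) (if false then false else true)) (\v.true)))
step 2: [if@1.0.1] ((\x.x) (((\z.(\u.z)) true) (\v.true)))
step 3: [beta@1.0] ((\x.x) ((\u.true) (\v.true)))
step 4: [beta@1] ((\x.x) true)

Answer: beta at 1 : ((\u.true) (\v.true))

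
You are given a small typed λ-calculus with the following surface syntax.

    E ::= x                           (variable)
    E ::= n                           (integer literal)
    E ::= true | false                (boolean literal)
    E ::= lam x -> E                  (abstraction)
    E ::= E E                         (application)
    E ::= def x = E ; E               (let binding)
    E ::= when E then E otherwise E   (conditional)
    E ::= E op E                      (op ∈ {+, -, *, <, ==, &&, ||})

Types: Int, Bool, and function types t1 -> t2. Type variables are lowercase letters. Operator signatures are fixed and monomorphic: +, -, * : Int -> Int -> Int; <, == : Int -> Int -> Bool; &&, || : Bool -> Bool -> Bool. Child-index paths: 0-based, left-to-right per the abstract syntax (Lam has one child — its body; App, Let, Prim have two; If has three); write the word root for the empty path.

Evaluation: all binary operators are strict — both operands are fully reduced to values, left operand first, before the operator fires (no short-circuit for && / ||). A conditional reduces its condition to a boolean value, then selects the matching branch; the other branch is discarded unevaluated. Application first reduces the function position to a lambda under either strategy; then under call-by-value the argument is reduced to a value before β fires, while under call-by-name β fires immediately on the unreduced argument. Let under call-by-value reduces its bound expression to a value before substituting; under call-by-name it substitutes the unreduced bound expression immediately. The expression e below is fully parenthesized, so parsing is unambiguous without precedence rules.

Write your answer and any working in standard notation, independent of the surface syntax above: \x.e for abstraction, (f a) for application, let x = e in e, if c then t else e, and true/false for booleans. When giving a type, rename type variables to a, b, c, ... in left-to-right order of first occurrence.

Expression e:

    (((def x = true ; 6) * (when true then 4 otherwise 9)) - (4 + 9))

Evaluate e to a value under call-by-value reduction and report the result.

Working:
step 0: (((let x = true in 6) * (if true then 4 else 9)) - (4 + 9))
step 1: [let@0.0] ((6 * (if true then 4 else 9)) - (4 + 9))
step 2: [if@0.1] ((6 * 4) - (4 + 9))
step 3: [delta@0] (24 - (4 + 9))
step 4: [delta@1] (24 - 13)
step 5: [delta@root] 11

Answer: 11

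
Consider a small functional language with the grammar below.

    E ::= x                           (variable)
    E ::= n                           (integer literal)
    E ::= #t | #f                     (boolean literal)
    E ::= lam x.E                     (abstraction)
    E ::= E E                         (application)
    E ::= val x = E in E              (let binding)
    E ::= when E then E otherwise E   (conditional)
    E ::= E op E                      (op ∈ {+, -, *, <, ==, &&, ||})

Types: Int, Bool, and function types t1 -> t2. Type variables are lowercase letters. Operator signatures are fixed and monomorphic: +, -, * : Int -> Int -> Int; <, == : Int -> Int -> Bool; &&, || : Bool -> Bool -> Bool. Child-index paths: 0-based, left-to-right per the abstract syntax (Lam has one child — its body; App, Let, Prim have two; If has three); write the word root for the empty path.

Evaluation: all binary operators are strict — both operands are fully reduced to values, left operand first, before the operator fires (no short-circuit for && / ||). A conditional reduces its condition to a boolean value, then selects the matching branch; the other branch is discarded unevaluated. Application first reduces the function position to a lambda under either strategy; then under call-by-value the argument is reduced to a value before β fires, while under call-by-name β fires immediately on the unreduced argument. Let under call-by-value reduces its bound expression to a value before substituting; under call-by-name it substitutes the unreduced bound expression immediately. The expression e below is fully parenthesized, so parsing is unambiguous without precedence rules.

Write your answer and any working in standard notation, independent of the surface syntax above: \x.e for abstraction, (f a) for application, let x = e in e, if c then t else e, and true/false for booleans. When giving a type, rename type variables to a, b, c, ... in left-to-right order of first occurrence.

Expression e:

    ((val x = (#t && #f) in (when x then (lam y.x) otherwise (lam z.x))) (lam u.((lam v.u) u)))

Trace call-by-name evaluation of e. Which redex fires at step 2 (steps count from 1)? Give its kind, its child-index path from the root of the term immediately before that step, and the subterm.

Answer: delta at 0.0 : (true && false)

Derivation:
step 0: ((let x = (true && false) in (if x then (\y.x) else (\z.x))) (\u.((\v.u) u)))
step 1: [let@0] ((if (true && false) then (\y.(true && false)) else (\z.(true && false))) (\u.((\v.u) u)))
step 2: [delta@0.0] ((if false then (\y.(true && false)) else (\z.(true && false))) (\u.((\v.u) u)))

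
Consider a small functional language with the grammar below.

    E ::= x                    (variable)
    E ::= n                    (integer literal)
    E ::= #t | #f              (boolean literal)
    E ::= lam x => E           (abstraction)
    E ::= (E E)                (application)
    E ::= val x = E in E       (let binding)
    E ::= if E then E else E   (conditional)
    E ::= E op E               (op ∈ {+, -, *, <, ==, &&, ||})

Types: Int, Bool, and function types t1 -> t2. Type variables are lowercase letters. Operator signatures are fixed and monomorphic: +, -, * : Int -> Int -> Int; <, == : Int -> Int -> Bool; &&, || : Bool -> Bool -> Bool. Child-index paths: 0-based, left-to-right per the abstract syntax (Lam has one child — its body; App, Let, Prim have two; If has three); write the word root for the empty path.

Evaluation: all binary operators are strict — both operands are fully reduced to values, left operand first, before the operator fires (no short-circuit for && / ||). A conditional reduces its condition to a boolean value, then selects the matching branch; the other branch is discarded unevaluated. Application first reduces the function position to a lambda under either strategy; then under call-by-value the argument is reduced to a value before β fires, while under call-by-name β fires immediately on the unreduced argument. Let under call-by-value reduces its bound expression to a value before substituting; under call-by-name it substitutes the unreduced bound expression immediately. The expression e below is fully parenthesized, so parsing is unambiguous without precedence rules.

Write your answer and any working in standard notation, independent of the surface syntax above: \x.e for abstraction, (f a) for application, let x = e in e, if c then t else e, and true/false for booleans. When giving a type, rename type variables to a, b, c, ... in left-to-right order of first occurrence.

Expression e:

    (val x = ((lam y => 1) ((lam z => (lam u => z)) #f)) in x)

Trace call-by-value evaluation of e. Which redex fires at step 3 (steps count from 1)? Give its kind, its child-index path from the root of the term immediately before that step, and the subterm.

Answer: let at root : (let x = 1 in x)

Trace:
step 0: (let x = ((\y.1) ((\z.(\u.z)) false)) in x)
step 1: [beta@0.1] (let x = ((\y.1) (\u.false)) in x)
step 2: [beta@0] (let x = 1 in x)
step 3: [let@root] 1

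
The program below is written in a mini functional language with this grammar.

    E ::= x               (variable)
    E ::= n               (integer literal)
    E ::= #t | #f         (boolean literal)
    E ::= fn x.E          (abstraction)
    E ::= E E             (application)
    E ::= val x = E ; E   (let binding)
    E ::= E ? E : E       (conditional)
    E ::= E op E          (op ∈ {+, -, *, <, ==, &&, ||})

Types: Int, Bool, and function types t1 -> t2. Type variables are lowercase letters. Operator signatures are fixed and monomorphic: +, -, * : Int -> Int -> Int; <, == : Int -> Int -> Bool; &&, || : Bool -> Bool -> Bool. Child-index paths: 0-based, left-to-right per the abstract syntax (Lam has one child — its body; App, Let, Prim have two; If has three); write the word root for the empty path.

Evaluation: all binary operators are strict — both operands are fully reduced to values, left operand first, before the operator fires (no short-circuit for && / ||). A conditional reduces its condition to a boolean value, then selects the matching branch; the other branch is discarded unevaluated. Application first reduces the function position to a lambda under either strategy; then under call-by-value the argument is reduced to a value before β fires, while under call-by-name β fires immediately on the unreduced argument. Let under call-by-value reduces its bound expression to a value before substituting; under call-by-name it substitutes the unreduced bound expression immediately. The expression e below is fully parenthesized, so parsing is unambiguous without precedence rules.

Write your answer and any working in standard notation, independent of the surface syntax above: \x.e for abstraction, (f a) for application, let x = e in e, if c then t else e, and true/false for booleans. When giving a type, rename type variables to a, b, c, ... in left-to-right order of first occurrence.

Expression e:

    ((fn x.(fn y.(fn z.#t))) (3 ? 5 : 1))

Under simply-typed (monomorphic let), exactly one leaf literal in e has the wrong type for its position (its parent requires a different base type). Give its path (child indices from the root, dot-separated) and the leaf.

Answer: 1.0 : 3

Working:
\z._ : c -> Bool
\y._ : b -> c -> Bool
\x._ : a -> b -> c -> Bool
  unify Int ~ Bool
  FAIL: mismatch Int ~ Bool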